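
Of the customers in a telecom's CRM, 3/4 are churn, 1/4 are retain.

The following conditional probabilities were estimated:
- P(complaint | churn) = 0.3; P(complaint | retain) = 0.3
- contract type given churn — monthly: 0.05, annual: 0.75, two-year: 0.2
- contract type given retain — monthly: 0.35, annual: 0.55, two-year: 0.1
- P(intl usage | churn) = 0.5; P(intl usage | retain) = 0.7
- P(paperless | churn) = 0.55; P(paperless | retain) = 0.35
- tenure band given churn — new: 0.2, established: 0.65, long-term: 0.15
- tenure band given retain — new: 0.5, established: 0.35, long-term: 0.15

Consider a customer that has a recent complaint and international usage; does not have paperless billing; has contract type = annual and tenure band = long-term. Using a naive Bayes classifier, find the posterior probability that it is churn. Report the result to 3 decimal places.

churn: 0.75 × 0.3 × 0.75 × 0.5 × (1−0.55) × 0.15 = 0.0056953125
retain: 0.25 × 0.3 × 0.55 × 0.7 × (1−0.35) × 0.15 = 0.0028153125
P(churn | x) = 0.0056953125 / 0.008510625 ≈ 0.669

0.669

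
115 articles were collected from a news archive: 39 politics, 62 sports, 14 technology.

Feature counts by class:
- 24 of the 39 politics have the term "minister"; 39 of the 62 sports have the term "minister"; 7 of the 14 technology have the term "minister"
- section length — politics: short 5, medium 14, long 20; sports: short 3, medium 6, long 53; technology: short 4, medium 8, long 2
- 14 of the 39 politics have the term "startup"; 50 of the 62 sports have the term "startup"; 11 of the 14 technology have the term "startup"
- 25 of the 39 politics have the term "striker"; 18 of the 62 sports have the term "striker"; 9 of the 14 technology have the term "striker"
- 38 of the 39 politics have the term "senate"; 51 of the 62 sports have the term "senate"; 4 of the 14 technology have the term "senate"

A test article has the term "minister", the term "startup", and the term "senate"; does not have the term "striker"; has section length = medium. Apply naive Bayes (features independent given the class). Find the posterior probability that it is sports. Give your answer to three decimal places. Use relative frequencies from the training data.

0.559

politics: (39/115) × (24/39) × (14/39) × (14/39) × (14/39) × (38/39) ≈ 0.00940638
sports: (62/115) × (39/62) × (6/62) × (50/62) × (44/62) × (51/62) ≈ 0.0154506
technology: (14/115) × (7/14) × (8/14) × (11/14) × (5/14) × (4/14) ≈ 0.00278869
P(sports | x) = 0.0154506 / 0.02764567 ≈ 0.559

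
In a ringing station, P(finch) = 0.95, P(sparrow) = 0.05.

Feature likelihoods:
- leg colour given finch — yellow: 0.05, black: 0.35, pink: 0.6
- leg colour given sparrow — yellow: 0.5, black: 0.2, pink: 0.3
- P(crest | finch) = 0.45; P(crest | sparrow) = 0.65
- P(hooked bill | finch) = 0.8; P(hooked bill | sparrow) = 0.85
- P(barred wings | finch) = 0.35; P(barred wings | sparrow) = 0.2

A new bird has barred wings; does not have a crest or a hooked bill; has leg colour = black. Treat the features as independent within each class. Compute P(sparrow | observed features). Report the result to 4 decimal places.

0.0081

finch: 0.95 × 0.35 × (1−0.45) × (1−0.8) × 0.35 = 0.01280125
sparrow: 0.05 × 0.2 × (1−0.65) × (1−0.85) × 0.2 = 0.000105
P(sparrow | x) = 0.000105 / 0.01290625 ≈ 0.0081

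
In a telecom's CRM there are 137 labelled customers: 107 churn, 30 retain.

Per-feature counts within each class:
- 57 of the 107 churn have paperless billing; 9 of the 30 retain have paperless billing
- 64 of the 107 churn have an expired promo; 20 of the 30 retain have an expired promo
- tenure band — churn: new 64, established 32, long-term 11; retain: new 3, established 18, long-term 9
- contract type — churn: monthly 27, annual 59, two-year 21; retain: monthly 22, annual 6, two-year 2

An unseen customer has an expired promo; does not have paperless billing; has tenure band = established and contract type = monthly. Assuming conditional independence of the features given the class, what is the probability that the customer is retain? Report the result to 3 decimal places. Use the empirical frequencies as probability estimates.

0.732

churn: (107/137) × (50/107) × (64/107) × (32/107) × (27/107) ≈ 0.0164737
retain: (30/137) × (21/30) × (20/30) × (18/30) × (22/30) ≈ 0.0449635
P(retain | x) = 0.0449635 / 0.0614372 ≈ 0.732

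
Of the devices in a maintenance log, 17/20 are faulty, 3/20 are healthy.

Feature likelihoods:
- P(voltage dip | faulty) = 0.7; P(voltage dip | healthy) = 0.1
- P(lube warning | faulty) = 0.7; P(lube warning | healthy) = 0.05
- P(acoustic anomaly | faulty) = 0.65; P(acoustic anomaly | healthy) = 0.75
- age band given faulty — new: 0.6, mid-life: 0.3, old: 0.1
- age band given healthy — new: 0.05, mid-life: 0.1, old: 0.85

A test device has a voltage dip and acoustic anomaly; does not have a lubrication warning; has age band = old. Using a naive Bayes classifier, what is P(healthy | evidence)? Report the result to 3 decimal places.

faulty: 0.85 × 0.7 × (1−0.7) × 0.65 × 0.1 = 0.0116025
healthy: 0.15 × 0.1 × (1−0.05) × 0.75 × 0.85 = 0.009084375
P(healthy | x) = 0.009084375 / 0.020686875 ≈ 0.439

0.439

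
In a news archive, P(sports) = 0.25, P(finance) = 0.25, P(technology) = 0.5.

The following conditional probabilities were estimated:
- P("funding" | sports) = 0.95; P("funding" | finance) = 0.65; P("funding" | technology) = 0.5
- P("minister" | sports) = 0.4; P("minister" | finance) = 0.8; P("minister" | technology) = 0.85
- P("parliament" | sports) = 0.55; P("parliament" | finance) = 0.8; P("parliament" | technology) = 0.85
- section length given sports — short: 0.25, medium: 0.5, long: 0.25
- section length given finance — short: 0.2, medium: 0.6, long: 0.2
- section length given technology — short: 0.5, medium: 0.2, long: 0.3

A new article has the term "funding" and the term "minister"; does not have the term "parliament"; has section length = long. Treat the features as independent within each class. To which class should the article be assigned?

sports

sports: 0.25 × 0.95 × 0.4 × (1−0.55) × 0.25 = 0.0106875
finance: 0.25 × 0.65 × 0.8 × (1−0.8) × 0.2 = 0.0052
technology: 0.5 × 0.5 × 0.85 × (1−0.85) × 0.3 = 0.0095625
Highest score → sports.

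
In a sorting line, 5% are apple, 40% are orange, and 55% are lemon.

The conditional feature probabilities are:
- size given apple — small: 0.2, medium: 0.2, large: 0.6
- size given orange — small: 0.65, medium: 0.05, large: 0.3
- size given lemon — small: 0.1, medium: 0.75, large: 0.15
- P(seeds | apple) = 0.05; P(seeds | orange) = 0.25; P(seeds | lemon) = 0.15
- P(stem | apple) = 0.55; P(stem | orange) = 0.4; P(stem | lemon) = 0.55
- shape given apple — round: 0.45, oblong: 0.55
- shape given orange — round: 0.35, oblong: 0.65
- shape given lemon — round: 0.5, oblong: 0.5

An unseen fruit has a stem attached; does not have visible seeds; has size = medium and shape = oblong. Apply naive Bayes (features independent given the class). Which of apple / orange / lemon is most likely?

lemon

apple: 0.05 × 0.2 × (1−0.05) × 0.55 × 0.55 = 0.00287375
orange: 0.4 × 0.05 × (1−0.25) × 0.4 × 0.65 = 0.0039
lemon: 0.55 × 0.75 × (1−0.15) × 0.55 × 0.5 = 0.096421875
Highest score → lemon.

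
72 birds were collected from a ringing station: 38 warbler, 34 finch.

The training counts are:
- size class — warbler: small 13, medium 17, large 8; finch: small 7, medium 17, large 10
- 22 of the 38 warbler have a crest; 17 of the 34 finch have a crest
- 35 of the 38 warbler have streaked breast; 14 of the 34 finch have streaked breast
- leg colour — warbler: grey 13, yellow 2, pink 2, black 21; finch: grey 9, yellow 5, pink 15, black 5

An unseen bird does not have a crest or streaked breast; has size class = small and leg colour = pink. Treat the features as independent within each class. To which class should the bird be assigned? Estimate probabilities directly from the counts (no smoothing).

finch

warbler: (38/72) × (13/38) × (16/38) × (3/38) × (2/38) ≈ 0.000315887
finch: (34/72) × (7/34) × (17/34) × (20/34) × (15/34) ≈ 0.0126153
Highest score → finch.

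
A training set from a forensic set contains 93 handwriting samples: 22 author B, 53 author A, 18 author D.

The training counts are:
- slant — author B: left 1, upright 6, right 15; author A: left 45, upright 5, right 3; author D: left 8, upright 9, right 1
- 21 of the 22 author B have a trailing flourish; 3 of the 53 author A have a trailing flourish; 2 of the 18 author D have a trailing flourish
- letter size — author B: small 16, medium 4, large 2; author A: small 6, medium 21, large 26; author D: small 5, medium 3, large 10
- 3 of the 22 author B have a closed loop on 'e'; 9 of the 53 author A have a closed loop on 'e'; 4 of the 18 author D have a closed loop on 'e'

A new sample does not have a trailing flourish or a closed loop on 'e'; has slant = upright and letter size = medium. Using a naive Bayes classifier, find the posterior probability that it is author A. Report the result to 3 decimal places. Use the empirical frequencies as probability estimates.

0.590

author B: (22/93) × (6/22) × (1/22) × (4/22) × (19/22) ≈ 0.000460483
author A: (53/93) × (5/53) × (50/53) × (21/53) × (44/53) ≈ 0.016684
author D: (18/93) × (9/18) × (16/18) × (3/18) × (14/18) ≈ 0.0111509
P(author A | x) = 0.016684 / 0.028295383 ≈ 0.590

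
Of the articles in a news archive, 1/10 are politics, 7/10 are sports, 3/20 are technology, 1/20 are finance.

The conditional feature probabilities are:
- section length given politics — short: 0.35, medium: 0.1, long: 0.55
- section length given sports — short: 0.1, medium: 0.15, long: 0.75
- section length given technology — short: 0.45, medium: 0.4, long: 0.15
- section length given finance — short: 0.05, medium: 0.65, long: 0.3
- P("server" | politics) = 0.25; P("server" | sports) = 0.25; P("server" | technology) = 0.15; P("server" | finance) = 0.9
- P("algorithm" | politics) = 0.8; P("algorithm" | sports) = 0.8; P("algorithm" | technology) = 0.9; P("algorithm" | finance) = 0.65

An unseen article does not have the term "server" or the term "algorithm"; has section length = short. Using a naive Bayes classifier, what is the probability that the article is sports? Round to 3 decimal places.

0.487

politics: 0.1 × 0.35 × (1−0.25) × (1−0.8) = 0.00525
sports: 0.7 × 0.1 × (1−0.25) × (1−0.8) = 0.0105
technology: 0.15 × 0.45 × (1−0.15) × (1−0.9) = 0.0057375
finance: 0.05 × 0.05 × (1−0.9) × (1−0.65) = 0.0000875
P(sports | x) = 0.0105 / 0.021575 ≈ 0.487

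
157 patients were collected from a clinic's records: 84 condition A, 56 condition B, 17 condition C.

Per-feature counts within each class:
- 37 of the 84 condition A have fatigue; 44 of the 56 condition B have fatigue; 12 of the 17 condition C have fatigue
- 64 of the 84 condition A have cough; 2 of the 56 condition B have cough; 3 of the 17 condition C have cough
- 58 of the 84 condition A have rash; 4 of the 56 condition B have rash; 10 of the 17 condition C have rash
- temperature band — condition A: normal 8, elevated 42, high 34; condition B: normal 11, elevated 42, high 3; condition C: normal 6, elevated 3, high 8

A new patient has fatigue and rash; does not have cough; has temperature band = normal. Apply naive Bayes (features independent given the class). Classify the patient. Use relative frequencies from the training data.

condition A: (84/157) × (37/84) × (20/84) × (58/84) × (8/84) ≈ 0.00368988
condition B: (56/157) × (44/56) × (54/56) × (4/56) × (11/56) ≈ 0.00379171
condition C: (17/157) × (12/17) × (14/17) × (10/17) × (6/17) ≈ 0.0130682
Highest score → condition C.

condition C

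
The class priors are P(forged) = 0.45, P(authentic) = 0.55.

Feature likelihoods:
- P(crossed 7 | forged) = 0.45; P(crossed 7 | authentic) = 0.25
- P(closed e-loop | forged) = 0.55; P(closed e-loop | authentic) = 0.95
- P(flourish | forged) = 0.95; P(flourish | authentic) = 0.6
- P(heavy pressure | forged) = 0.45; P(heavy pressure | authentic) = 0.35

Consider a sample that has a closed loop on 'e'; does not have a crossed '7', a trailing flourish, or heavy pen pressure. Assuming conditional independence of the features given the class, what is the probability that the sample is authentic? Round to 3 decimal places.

forged: 0.45 × (1−0.45) × 0.55 × (1−0.95) × (1−0.45) = 0.0037434375
authentic: 0.55 × (1−0.25) × 0.95 × (1−0.6) × (1−0.35) = 0.1018875
P(authentic | x) = 0.1018875 / 0.1056309375 ≈ 0.965

0.965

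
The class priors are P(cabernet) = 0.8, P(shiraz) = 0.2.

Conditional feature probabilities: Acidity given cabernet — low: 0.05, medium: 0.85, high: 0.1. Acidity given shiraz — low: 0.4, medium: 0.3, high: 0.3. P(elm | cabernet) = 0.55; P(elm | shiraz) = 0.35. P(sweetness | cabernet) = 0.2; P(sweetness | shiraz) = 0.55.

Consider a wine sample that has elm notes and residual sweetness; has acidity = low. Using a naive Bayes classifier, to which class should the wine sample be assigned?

cabernet: 0.8 × 0.05 × 0.55 × 0.2 = 0.0044
shiraz: 0.2 × 0.4 × 0.35 × 0.55 = 0.0154
Highest score → shiraz.

shiraz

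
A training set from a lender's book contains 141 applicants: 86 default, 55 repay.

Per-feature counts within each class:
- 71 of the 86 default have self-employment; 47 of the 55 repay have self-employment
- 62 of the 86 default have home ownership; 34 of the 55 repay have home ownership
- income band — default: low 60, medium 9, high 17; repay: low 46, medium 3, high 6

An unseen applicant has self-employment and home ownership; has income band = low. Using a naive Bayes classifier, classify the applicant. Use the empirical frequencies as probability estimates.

default: (86/141) × (71/86) × (62/86) × (60/86) ≈ 0.253271
repay: (55/141) × (47/55) × (34/55) × (46/55) ≈ 0.172342
Highest score → default.

default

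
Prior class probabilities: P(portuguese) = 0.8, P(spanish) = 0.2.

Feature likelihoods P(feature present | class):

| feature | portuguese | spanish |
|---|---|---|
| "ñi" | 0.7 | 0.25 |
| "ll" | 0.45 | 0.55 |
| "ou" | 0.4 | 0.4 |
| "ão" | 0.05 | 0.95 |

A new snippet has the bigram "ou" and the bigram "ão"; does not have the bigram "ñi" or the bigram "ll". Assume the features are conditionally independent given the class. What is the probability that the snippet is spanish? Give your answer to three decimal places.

0.907

portuguese: 0.8 × (1−0.7) × (1−0.45) × 0.4 × 0.05 = 0.00264
spanish: 0.2 × (1−0.25) × (1−0.55) × 0.4 × 0.95 = 0.02565
P(spanish | x) = 0.02565 / 0.02829 ≈ 0.907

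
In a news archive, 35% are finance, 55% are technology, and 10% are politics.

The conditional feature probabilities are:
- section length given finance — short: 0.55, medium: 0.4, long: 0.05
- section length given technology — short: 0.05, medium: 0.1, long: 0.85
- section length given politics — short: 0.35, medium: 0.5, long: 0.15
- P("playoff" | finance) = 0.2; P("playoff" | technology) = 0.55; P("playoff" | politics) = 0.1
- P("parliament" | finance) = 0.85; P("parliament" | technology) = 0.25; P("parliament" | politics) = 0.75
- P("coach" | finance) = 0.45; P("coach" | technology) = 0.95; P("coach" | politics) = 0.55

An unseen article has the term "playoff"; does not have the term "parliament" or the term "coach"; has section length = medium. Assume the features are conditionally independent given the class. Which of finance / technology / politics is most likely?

finance

finance: 0.35 × 0.4 × 0.2 × (1−0.85) × (1−0.45) = 0.00231
technology: 0.55 × 0.1 × 0.55 × (1−0.25) × (1−0.95) = 0.001134375
politics: 0.1 × 0.5 × 0.1 × (1−0.75) × (1−0.55) = 0.0005625
Highest score → finance.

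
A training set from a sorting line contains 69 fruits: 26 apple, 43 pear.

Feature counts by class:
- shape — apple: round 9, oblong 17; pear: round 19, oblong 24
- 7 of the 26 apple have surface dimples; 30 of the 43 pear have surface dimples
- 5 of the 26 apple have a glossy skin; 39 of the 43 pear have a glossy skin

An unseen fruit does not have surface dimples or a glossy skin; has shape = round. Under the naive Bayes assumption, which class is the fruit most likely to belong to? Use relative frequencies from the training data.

apple

apple: (26/69) × (9/26) × (19/26) × (21/26) ≈ 0.0769874
pear: (43/69) × (19/43) × (13/43) × (4/43) ≈ 0.0077441
Highest score → apple.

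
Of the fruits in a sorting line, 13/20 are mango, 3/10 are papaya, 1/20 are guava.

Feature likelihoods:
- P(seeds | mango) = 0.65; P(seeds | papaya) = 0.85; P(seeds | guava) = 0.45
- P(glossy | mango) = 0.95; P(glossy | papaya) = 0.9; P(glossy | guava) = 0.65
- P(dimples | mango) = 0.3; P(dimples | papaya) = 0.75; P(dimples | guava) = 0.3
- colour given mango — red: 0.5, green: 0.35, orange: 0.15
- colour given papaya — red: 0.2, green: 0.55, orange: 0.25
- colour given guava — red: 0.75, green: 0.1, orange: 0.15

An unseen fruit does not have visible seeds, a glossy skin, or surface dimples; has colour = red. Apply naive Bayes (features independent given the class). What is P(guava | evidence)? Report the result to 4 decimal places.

0.5457

mango: 0.65 × (1−0.65) × (1−0.95) × (1−0.3) × 0.5 = 0.00398125
papaya: 0.3 × (1−0.85) × (1−0.9) × (1−0.75) × 0.2 = 0.000225
guava: 0.05 × (1−0.45) × (1−0.65) × (1−0.3) × 0.75 = 0.005053125
P(guava | x) = 0.005053125 / 0.009259375 ≈ 0.5457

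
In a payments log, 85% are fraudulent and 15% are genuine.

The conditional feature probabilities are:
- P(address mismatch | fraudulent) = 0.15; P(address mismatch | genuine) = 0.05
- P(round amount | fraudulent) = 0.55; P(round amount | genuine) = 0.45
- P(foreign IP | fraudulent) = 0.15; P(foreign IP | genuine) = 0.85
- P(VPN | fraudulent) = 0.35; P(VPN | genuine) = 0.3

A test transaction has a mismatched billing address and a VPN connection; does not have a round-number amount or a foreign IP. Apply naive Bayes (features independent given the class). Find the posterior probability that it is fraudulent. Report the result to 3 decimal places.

0.989

fraudulent: 0.85 × 0.15 × (1−0.55) × (1−0.15) × 0.35 = 0.0170690625
genuine: 0.15 × 0.05 × (1−0.45) × (1−0.85) × 0.3 = 0.000185625
P(fraudulent | x) = 0.0170690625 / 0.0172546875 ≈ 0.989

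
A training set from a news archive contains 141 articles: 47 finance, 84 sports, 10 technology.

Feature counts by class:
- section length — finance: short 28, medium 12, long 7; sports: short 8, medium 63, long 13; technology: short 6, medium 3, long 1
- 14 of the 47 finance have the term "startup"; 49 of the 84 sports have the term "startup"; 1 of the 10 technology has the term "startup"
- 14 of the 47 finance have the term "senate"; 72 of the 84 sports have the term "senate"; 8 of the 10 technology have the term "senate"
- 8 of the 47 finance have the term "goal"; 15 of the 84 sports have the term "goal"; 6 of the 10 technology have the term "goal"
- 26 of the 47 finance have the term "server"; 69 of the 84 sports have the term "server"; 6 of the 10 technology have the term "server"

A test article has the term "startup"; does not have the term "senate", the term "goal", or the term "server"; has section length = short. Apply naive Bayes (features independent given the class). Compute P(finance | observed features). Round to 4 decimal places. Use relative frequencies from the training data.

finance: (47/141) × (28/47) × (14/47) × (33/47) × (39/47) × (21/47) ≈ 0.0153983
sports: (84/141) × (8/84) × (49/84) × (12/84) × (69/84) × (15/84) ≈ 0.00069354
technology: (10/141) × (6/10) × (1/10) × (2/10) × (4/10) × (4/10) ≈ 0.00013617
P(finance | x) = 0.0153983 / 0.01622801 ≈ 0.9489

0.9489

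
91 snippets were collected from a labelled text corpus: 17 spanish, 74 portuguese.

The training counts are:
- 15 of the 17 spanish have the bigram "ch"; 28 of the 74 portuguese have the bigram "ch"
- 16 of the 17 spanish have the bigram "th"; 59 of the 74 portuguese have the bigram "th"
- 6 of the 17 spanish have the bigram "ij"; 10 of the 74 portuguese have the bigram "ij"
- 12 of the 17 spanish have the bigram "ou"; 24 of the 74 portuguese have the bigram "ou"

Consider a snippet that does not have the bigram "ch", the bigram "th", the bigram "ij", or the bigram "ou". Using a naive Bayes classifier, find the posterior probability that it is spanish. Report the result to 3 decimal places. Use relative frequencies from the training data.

spanish: (17/91) × (2/17) × (1/17) × (11/17) × (5/17) ≈ 0.000246039
portuguese: (74/91) × (46/74) × (15/74) × (64/74) × (50/74) ≈ 0.0598773
P(spanish | x) = 0.000246039 / 0.060123339 ≈ 0.004

0.004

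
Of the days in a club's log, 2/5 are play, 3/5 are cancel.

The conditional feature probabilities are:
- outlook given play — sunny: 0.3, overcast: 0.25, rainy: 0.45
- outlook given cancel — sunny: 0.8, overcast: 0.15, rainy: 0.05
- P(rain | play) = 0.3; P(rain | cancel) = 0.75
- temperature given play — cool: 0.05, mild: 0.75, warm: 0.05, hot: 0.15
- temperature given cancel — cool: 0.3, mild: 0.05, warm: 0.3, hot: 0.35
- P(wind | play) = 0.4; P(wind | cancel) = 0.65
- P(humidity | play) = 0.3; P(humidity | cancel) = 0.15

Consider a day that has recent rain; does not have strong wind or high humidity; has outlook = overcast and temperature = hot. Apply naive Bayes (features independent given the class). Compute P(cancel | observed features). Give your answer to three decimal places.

play: 0.4 × 0.25 × 0.3 × 0.15 × (1−0.4) × (1−0.3) = 0.00189
cancel: 0.6 × 0.15 × 0.75 × 0.35 × (1−0.65) × (1−0.15) = 0.0070284375
P(cancel | x) = 0.0070284375 / 0.0089184375 ≈ 0.788

0.788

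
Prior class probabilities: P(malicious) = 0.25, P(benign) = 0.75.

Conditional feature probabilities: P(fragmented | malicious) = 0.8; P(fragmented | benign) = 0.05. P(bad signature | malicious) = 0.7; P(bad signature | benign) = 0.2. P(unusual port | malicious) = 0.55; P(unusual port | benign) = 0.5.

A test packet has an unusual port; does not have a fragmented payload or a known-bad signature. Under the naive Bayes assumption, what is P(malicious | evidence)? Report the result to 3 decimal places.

malicious: 0.25 × (1−0.8) × (1−0.7) × 0.55 = 0.00825
benign: 0.75 × (1−0.05) × (1−0.2) × 0.5 = 0.285
P(malicious | x) = 0.00825 / 0.29325 ≈ 0.028

0.028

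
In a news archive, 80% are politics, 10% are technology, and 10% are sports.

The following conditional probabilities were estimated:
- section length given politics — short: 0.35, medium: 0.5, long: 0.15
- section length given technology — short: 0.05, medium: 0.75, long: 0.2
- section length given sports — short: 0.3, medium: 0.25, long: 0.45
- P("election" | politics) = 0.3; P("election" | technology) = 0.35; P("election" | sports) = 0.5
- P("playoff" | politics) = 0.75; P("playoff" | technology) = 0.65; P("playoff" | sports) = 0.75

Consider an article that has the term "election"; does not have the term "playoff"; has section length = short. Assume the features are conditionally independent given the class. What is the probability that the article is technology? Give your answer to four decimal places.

0.0241

politics: 0.8 × 0.35 × 0.3 × (1−0.75) = 0.021
technology: 0.1 × 0.05 × 0.35 × (1−0.65) = 0.0006125
sports: 0.1 × 0.3 × 0.5 × (1−0.75) = 0.00375
P(technology | x) = 0.0006125 / 0.0253625 ≈ 0.0241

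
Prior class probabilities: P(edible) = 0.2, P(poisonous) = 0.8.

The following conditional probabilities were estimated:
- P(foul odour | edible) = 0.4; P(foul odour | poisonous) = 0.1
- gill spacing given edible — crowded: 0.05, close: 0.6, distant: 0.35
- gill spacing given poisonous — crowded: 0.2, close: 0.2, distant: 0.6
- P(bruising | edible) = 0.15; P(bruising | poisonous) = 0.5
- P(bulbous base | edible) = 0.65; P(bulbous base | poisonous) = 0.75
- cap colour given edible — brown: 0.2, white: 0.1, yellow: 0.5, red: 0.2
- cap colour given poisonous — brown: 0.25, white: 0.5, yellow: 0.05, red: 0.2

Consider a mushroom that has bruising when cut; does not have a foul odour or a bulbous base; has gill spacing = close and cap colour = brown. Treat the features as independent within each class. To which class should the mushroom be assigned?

poisonous

edible: 0.2 × (1−0.4) × 0.6 × 0.15 × (1−0.65) × 0.2 = 0.000756
poisonous: 0.8 × (1−0.1) × 0.2 × 0.5 × (1−0.75) × 0.25 = 0.0045
Highest score → poisonous.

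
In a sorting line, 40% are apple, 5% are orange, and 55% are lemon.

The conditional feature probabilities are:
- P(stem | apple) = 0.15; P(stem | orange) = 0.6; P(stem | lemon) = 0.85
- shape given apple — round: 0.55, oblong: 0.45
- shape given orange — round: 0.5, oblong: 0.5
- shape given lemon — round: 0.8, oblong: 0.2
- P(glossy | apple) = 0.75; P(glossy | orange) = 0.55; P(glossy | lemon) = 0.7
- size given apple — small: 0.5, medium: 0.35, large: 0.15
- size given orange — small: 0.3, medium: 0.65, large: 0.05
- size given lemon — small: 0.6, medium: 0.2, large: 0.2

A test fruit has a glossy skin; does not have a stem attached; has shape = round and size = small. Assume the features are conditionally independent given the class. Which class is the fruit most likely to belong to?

apple

apple: 0.4 × (1−0.15) × 0.55 × 0.75 × 0.5 = 0.070125
orange: 0.05 × (1−0.6) × 0.5 × 0.55 × 0.3 = 0.00165
lemon: 0.55 × (1−0.85) × 0.8 × 0.7 × 0.6 = 0.02772
Highest score → apple.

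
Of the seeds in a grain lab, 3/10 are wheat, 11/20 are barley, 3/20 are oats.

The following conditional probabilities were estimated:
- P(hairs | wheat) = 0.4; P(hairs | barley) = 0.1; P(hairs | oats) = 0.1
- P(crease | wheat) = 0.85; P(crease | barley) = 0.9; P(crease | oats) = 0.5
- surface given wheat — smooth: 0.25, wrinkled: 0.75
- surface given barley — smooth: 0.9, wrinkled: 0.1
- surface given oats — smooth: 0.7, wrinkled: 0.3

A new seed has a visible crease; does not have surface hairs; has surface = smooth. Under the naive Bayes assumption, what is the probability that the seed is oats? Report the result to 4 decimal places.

0.0971

wheat: 0.3 × (1−0.4) × 0.85 × 0.25 = 0.03825
barley: 0.55 × (1−0.1) × 0.9 × 0.9 = 0.40095
oats: 0.15 × (1−0.1) × 0.5 × 0.7 = 0.04725
P(oats | x) = 0.04725 / 0.48645 ≈ 0.0971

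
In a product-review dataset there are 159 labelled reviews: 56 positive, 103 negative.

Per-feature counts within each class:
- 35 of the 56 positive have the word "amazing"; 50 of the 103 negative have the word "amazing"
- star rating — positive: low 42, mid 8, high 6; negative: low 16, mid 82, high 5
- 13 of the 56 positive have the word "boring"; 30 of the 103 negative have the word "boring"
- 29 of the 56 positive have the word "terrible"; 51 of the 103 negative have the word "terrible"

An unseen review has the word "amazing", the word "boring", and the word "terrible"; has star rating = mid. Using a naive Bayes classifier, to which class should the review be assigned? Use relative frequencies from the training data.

positive: (56/159) × (35/56) × (8/56) × (13/56) × (29/56) ≈ 0.0037804
negative: (103/159) × (50/103) × (82/103) × (30/103) × (51/103) ≈ 0.0361049
Highest score → negative.

negative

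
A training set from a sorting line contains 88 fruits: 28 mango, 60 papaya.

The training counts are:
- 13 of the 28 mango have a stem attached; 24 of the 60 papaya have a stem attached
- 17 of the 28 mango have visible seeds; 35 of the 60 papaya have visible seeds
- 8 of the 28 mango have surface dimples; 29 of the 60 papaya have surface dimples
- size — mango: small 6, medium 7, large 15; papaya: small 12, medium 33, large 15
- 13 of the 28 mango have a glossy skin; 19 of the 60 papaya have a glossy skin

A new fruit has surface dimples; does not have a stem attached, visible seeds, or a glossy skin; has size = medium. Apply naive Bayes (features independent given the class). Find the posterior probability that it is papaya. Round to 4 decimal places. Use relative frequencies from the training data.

mango: (28/88) × (15/28) × (11/28) × (8/28) × (7/28) × (15/28) ≈ 0.00256241
papaya: (60/88) × (36/60) × (25/60) × (29/60) × (33/60) × (41/60) ≈ 0.0309635
P(papaya | x) = 0.0309635 / 0.03352591 ≈ 0.9236

0.9236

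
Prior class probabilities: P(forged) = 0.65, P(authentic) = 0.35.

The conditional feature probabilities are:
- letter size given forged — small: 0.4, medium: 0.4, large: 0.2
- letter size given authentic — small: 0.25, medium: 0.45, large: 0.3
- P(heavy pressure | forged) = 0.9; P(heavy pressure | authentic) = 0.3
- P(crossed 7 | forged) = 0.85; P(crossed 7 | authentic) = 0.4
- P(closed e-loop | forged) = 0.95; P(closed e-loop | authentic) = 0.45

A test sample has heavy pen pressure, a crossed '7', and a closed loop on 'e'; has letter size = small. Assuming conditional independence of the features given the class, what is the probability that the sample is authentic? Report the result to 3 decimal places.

0.024

forged: 0.65 × 0.4 × 0.9 × 0.85 × 0.95 = 0.188955
authentic: 0.35 × 0.25 × 0.3 × 0.4 × 0.45 = 0.004725
P(authentic | x) = 0.004725 / 0.19368 ≈ 0.024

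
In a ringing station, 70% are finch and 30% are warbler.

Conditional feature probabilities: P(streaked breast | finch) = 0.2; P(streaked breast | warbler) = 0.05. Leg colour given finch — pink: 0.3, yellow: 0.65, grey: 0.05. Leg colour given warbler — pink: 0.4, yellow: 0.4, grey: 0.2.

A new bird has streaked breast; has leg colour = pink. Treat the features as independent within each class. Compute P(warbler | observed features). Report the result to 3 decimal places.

0.125

finch: 0.7 × 0.2 × 0.3 = 0.042
warbler: 0.3 × 0.05 × 0.4 = 0.006
P(warbler | x) = 0.006 / 0.048 ≈ 0.125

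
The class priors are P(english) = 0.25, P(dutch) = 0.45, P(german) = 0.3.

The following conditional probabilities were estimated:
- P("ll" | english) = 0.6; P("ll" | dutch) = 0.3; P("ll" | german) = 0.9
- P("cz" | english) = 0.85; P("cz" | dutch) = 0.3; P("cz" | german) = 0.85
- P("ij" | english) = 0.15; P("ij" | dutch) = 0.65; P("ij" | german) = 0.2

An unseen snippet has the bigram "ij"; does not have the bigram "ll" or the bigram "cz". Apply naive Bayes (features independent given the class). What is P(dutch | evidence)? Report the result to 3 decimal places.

english: 0.25 × (1−0.6) × (1−0.85) × 0.15 = 0.00225
dutch: 0.45 × (1−0.3) × (1−0.3) × 0.65 = 0.143325
german: 0.3 × (1−0.9) × (1−0.85) × 0.2 = 0.0009
P(dutch | x) = 0.143325 / 0.146475 ≈ 0.978

0.978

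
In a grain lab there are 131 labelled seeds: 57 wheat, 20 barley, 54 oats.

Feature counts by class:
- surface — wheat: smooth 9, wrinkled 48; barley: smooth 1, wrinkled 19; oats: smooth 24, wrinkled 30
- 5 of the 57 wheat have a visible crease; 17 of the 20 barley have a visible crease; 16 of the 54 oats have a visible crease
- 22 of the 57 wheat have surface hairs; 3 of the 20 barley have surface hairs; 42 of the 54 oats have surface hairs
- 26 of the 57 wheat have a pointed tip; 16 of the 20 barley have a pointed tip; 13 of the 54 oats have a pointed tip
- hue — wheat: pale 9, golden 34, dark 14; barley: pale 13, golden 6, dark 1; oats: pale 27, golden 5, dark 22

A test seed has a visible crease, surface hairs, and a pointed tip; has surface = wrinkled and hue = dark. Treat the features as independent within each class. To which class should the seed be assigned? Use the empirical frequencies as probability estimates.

oats

wheat: (57/131) × (48/57) × (5/57) × (22/57) × (26/57) × (14/57) ≈ 0.00138984
barley: (20/131) × (19/20) × (17/20) × (3/20) × (16/20) × (1/20) ≈ 0.000739695
oats: (54/131) × (30/54) × (16/54) × (42/54) × (13/54) × (22/54) ≈ 0.00517619
Highest score → oats.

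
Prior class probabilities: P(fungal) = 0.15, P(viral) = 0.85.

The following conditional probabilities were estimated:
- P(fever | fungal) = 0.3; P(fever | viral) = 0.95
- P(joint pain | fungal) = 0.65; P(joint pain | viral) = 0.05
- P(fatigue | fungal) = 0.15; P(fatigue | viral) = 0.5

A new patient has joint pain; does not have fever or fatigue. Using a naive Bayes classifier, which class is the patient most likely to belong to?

fungal

fungal: 0.15 × (1−0.3) × 0.65 × (1−0.15) = 0.0580125
viral: 0.85 × (1−0.95) × 0.05 × (1−0.5) = 0.0010625
Highest score → fungal.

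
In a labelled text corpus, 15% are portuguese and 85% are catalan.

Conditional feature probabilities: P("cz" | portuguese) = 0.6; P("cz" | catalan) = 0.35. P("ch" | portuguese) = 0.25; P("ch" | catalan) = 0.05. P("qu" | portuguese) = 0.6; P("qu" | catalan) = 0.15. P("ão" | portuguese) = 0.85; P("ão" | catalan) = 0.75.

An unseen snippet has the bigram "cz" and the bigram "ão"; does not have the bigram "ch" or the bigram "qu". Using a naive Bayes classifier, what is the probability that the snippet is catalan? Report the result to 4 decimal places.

portuguese: 0.15 × 0.6 × (1−0.25) × (1−0.6) × 0.85 = 0.02295
catalan: 0.85 × 0.35 × (1−0.05) × (1−0.15) × 0.75 = 0.1801734375
P(catalan | x) = 0.1801734375 / 0.2031234375 ≈ 0.8870

0.8870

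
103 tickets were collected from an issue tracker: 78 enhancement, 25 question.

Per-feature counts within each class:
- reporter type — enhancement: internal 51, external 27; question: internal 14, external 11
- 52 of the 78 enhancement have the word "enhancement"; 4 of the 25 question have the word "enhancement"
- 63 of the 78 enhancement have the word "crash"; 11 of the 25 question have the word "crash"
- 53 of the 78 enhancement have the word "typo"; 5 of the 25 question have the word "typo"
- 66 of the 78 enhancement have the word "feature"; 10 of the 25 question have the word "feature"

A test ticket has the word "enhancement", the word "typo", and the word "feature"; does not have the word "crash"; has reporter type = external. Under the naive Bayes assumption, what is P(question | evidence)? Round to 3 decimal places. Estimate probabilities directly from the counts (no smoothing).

enhancement: (78/103) × (27/78) × (52/78) × (15/78) × (53/78) × (66/78) ≈ 0.0193225
question: (25/103) × (11/25) × (4/25) × (14/25) × (5/25) × (10/25) ≈ 0.000765515
P(question | x) = 0.000765515 / 0.020088015 ≈ 0.038

0.038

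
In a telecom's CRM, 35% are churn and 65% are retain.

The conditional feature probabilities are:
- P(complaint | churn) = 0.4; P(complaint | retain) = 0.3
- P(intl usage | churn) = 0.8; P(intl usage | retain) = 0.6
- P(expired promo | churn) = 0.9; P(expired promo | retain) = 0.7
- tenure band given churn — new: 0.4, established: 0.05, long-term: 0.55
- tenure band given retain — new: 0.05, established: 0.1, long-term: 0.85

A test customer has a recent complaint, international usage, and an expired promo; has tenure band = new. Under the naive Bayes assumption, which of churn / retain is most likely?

churn

churn: 0.35 × 0.4 × 0.8 × 0.9 × 0.4 = 0.04032
retain: 0.65 × 0.3 × 0.6 × 0.7 × 0.05 = 0.004095
Highest score → churn.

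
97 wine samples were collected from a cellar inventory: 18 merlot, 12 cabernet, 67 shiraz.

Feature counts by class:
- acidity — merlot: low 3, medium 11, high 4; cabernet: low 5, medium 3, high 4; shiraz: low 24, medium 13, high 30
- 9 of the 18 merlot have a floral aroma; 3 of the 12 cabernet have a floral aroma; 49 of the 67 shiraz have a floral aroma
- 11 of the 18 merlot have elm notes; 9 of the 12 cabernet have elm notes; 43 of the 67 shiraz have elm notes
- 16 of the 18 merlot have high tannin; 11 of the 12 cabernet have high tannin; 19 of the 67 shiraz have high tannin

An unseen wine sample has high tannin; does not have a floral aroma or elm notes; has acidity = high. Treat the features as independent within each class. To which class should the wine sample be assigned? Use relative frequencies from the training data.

shiraz

merlot: (18/97) × (4/18) × (9/18) × (7/18) × (16/18) ≈ 0.0071274
cabernet: (12/97) × (4/12) × (9/12) × (3/12) × (11/12) ≈ 0.00708763
shiraz: (67/97) × (30/67) × (18/67) × (24/67) × (19/67) ≈ 0.00844039
Highest score → shiraz.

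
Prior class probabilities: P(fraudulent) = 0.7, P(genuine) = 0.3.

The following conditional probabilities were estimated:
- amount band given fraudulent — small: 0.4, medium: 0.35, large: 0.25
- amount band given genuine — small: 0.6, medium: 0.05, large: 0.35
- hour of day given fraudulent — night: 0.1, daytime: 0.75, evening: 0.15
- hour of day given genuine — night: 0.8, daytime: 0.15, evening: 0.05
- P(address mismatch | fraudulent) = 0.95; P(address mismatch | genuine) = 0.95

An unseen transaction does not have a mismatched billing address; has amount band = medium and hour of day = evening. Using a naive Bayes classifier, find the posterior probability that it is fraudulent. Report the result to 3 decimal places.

0.980

fraudulent: 0.7 × 0.35 × 0.15 × (1−0.95) = 0.0018375
genuine: 0.3 × 0.05 × 0.05 × (1−0.95) = 0.0000375
P(fraudulent | x) = 0.0018375 / 0.001875 ≈ 0.980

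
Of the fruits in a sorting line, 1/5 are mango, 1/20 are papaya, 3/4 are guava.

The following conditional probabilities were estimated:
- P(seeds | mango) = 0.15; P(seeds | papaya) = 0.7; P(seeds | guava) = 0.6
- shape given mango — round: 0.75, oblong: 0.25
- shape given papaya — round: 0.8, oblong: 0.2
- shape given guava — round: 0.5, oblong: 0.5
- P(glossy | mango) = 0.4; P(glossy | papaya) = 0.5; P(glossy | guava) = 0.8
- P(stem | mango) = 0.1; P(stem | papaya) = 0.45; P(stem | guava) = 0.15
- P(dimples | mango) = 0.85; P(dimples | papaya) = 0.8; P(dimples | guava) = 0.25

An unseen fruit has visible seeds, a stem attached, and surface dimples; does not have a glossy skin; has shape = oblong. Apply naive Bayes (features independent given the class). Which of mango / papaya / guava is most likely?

mango: 0.2 × 0.15 × 0.25 × (1−0.4) × 0.1 × 0.85 = 0.0003825
papaya: 0.05 × 0.7 × 0.2 × (1−0.5) × 0.45 × 0.8 = 0.00126
guava: 0.75 × 0.6 × 0.5 × (1−0.8) × 0.15 × 0.25 = 0.0016875
Highest score → guava.

guava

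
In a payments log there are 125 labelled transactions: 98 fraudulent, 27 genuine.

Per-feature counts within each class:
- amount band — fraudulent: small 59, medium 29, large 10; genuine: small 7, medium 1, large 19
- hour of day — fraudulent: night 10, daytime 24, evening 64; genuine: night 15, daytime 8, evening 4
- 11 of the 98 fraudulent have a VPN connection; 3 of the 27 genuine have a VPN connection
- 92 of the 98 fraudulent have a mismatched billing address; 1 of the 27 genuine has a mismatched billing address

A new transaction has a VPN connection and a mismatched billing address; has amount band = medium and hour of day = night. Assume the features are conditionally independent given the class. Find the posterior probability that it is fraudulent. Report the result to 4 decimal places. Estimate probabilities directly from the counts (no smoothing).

0.9927

fraudulent: (98/125) × (29/98) × (10/98) × (11/98) × (92/98) ≈ 0.00249454
genuine: (27/125) × (1/27) × (15/27) × (3/27) × (1/27) ≈ 0.0000182899
P(fraudulent | x) = 0.00249454 / 0.0025128299 ≈ 0.9927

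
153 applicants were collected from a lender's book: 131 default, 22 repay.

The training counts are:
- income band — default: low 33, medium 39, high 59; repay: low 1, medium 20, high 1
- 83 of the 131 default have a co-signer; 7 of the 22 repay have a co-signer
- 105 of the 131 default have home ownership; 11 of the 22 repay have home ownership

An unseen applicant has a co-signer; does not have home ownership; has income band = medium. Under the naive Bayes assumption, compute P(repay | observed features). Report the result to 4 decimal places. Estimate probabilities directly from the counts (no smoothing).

default: (131/153) × (39/131) × (83/131) × (26/131) ≈ 0.032054
repay: (22/153) × (20/22) × (7/22) × (11/22) ≈ 0.0207962
P(repay | x) = 0.0207962 / 0.0528502 ≈ 0.3935

0.3935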